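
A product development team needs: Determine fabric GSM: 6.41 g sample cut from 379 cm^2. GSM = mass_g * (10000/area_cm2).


Formula: GSM = mass_g / area_m2
Step 1: Convert area: 379 cm^2 = 379 / 10000 = 0.0379 m^2
Step 2: GSM = 6.41 g / 0.0379 m^2 = 169.1 g/m^2

169.1 g/m^2


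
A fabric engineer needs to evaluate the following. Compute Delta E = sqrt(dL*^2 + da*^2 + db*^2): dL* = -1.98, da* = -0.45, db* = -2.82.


Formula: Delta E = sqrt(dL*^2 + da*^2 + db*^2)
Step 1: dL*^2 = (-1.98)^2 = 3.9204
Step 2: da*^2 = (-0.45)^2 = 0.2025
Step 3: db*^2 = (-2.82)^2 = 7.9524
Step 4: Sum = 3.9204 + 0.2025 + 7.9524 = 12.0753
Step 5: Delta E = sqrt(12.0753) = 3.47

3.47 Delta E


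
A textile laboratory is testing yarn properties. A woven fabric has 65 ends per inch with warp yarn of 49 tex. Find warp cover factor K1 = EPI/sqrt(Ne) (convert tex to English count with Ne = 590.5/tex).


Formula: K1 = EPI / sqrt(Ne), with Ne = 590.5 / tex_warp
Step 1: Ne = 590.5 / 49 = 12.051
Step 2: sqrt(Ne) = sqrt(12.051) = 3.4715
Step 3: K1 = 65 / 3.4715 = 18.7

18.7


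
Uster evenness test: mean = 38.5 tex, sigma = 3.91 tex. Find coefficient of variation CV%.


Formula: CV% = (standard deviation / mean) * 100
Step 1: Ratio = 3.91 / 38.5 = 0.101558
Step 2: CV% = 0.101558 * 100 = 10.1558% ≈ 10.2%

10.2%


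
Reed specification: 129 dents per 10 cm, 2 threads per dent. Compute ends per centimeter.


Formula: EPC = (dents per 10 cm * ends per dent) / 10
Step 1: Total ends per 10 cm = 129 * 2 = 258
Step 2: EPC = 258 / 10 = 25.8 ends/cm

25.8 ends/cm


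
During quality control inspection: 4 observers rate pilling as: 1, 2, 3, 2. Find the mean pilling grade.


Formula: Mean = sum / count
Sum = 1 + 2 + 3 + 2 = 8
Mean = 8 / 4 = 2.0

2.0


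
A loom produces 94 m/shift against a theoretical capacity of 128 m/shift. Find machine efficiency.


Formula: Efficiency% = (Actual output / Theoretical output) * 100
Efficiency% = (94 / 128) * 100
Efficiency% = 0.734375 * 100 = 73.4375% ≈ 73.4%

73.4%


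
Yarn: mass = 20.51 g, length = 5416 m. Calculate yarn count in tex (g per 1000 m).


Formula: Tex = (mass_g / length_m) * 1000
Substituting: Tex = (20.51 / 5416) * 1000
Intermediate: 20.51 / 5416 = 0.00378693 g/m
Tex = 0.00378693 * 1000 = 3.79 tex

3.79 tex


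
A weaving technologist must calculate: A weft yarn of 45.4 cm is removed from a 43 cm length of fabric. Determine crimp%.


Formula: Crimp% = ((L_yarn - L_fabric) / L_fabric) * 100
Step 1: Extension = 45.4 - 43 = 2.4 cm
Step 2: Crimp% = (2.4 / 43) * 100
Step 3: Crimp% = 0.055814 * 100 = 5.5814% ≈ 5.6%

5.6%


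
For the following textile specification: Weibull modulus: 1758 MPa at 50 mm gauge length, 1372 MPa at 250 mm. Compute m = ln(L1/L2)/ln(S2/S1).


Formula: m = ln(L1/L2) / ln(S2/S1)
Step 1: ln(L1/L2) = ln(50/250) = -1.60944
Step 2: S2/S1 = 1372/1758 = 0.78043
Step 3: ln(S2/S1) = ln(0.78043) = -0.24791
Step 4: m = -1.60944 / -0.24791 = 6.49

6.49 (Weibull m)


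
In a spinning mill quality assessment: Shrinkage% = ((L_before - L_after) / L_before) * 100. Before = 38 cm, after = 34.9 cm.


Formula: Shrinkage% = ((L_before - L_after) / L_before) * 100
Step 1: Shrinkage = 38 - 34.9 = 3.1 cm
Step 2: Shrinkage% = (3.1 / 38) * 100
Step 3: Shrinkage% = 0.081579 * 100 = 8.1579% ≈ 8.2%

8.2%


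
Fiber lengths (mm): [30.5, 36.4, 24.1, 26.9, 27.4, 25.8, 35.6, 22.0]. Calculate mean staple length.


Formula: Mean = sum of lengths / count
Sum = 30.5 + 36.4 + 24.1 + 26.9 + 27.4 + 25.8 + 35.6 + 22.0
Sum = 228.7 mm
Mean = 228.7 / 8 = 28.59 mm

28.59 mm


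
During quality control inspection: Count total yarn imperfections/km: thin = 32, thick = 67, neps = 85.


Formula: Total = thin places + thick places + neps
Total = 32 + 67 + 85
Total = 184 imperfections/km

184 imperfections/km


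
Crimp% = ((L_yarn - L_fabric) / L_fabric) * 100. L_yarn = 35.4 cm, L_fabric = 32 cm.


Formula: Crimp% = ((L_yarn - L_fabric) / L_fabric) * 100
Step 1: Extension = 35.4 - 32 = 3.4 cm
Step 2: Crimp% = (3.4 / 32) * 100
Step 3: Crimp% = 0.10625 * 100 = 10.625% ≈ 10.6%

10.6%


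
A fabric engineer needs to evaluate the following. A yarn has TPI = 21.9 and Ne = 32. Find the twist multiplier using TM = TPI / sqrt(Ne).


Formula: TM = TPI / sqrt(Ne)
Step 1: sqrt(Ne) = sqrt(32) = 5.6569
Step 2: TM = 21.9 / 5.6569 = 3.87

3.87 TM


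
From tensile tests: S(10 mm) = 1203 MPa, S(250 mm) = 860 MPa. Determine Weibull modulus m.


Formula: m = ln(L1/L2) / ln(S2/S1)
Step 1: ln(L1/L2) = ln(10/250) = -3.21888
Step 2: S2/S1 = 860/1203 = 0.71488
Step 3: ln(S2/S1) = ln(0.71488) = -0.33564
Step 4: m = -3.21888 / -0.33564 = 9.59

9.59 (Weibull m)


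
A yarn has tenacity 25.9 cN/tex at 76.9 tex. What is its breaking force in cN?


Formula: Breaking force = Tenacity * Linear density
F = 25.9 cN/tex * 76.9 tex
F = 1991.71 cN

1991.71 cN


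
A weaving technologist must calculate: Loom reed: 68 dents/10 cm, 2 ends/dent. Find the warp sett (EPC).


Formula: EPC = (dents per 10 cm * ends per dent) / 10
Step 1: Total ends per 10 cm = 68 * 2 = 136
Step 2: EPC = 136 / 10 = 13.6 ends/cm

13.6 ends/cm


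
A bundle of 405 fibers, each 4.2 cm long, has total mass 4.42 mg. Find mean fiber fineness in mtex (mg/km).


Formula: fineness (mtex) = mass (mg) / total length (km) = (mass_mg / total_length_m) * 1000
Step 1: Convert fiber length: 4.2 cm = 0.042 m
Step 2: Total fiber length = 405 * 0.042 = 17.01 m
Step 3: Linear density = 4.42 mg / 17.01 m = 0.2598 mg/m
Step 4: fineness = 0.2598 * 1000 = 259.8 mtex

259.8 mtex


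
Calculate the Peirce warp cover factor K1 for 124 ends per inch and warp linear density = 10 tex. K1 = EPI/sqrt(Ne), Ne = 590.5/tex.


Formula: K1 = EPI / sqrt(Ne), with Ne = 590.5 / tex_warp
Step 1: Ne = 590.5 / 10 = 59.05
Step 2: sqrt(Ne) = sqrt(59.05) = 7.6844
Step 3: K1 = 124 / 7.6844 = 16.1

16.1


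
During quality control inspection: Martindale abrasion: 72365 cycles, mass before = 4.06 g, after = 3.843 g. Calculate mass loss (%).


Formula: Mass loss% = ((m_before - m_after) / m_before) * 100
Step 1: Mass loss = 4.06 - 3.843 = 0.217 g
Step 2: Ratio = 0.217 / 4.06 = 0.0534483
Step 3: Mass loss% = 0.0534483 * 100 = 5.34483% ≈ 5.34%

5.34%


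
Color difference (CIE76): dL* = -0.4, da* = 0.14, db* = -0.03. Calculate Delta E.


Formula: Delta E = sqrt(dL*^2 + da*^2 + db*^2)
Step 1: dL*^2 = (-0.4)^2 = 0.16
Step 2: da*^2 = 0.14^2 = 0.0196
Step 3: db*^2 = (-0.03)^2 = 0.0009
Step 4: Sum = 0.16 + 0.0196 + 0.0009 = 0.1805
Step 5: Delta E = sqrt(0.1805) = 0.42

0.42 Delta E


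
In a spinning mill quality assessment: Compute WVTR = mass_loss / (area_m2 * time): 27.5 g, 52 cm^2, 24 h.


Formula: WVTR = mass_loss / (area * time)
Step 1: Convert area: 52 cm^2 = 0.0052 m^2
Step 2: WVTR = 27.5 g / (0.0052 m^2 * 24 h)
Step 3: WVTR = 27.5 / 0.1248 = 220.4 g/m^2/h

220.4 g/m^2/h


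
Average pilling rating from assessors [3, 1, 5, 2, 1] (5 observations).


Formula: Mean = sum / count
Sum = 3 + 1 + 5 + 2 + 1 = 12
Mean = 12 / 5 = 2.4

2.4


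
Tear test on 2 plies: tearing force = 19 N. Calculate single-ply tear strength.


Formula: Per-ply strength = Total force / Number of plies
Per-ply = 19 N / 2
Per-ply = 9.5 N

9.5 N


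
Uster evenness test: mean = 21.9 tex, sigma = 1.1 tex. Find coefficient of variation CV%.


Formula: CV% = (standard deviation / mean) * 100
Step 1: Ratio = 1.1 / 21.9 = 0.050228
Step 2: CV% = 0.050228 * 100 = 5.0228% ≈ 5.0%

5.0%


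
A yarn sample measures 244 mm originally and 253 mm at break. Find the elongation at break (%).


Formula: Elongation (%) = ((L_break - L0) / L0) * 100
Step 1: Extension = 253 - 244 = 9 mm
Step 2: Elongation = (9 / 244) * 100
Step 3: Elongation = 0.036885 * 100 = 3.6885% ≈ 3.7%

3.7%


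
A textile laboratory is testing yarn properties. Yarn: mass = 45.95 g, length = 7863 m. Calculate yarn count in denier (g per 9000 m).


Formula: den = (mass_g / length_m) * 9000
Substituting: den = (45.95 / 7863) * 9000
Intermediate: 45.95 / 7863 = 0.00584383 g/m
den = 0.00584383 * 9000 = 52.6 denier

52.6 denier


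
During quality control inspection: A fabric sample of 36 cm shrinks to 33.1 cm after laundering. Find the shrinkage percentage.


Formula: Shrinkage% = ((L_before - L_after) / L_before) * 100
Step 1: Shrinkage = 36 - 33.1 = 2.9 cm
Step 2: Shrinkage% = (2.9 / 36) * 100
Step 3: Shrinkage% = 0.080556 * 100 = 8.0556% ≈ 8.1%

8.1%


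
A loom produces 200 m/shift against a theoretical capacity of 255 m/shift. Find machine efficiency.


Formula: Efficiency% = (Actual output / Theoretical output) * 100
Efficiency% = (200 / 255) * 100
Efficiency% = 0.784314 * 100 = 78.4314% ≈ 78.4%

78.4%


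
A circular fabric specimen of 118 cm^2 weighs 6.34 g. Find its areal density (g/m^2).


Formula: GSM = mass_g / area_m2
Step 1: Convert area: 118 cm^2 = 118 / 10000 = 0.0118 m^2
Step 2: GSM = 6.34 g / 0.0118 m^2 = 537.3 g/m^2

537.3 g/m^2


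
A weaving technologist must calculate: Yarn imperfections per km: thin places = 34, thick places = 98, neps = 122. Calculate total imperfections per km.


Formula: Total = thin places + thick places + neps
Total = 34 + 98 + 122
Total = 254 imperfections/km

254 imperfections/km


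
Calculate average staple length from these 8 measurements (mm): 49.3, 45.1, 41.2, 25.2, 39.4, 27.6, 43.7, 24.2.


Formula: Mean = sum of lengths / count
Sum = 49.3 + 45.1 + 41.2 + 25.2 + 39.4 + 27.6 + 43.7 + 24.2
Sum = 295.7 mm
Mean = 295.7 / 8 = 36.96 mm

36.96 mm


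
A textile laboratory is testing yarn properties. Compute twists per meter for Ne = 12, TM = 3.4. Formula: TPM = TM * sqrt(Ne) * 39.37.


Formula: TPM = TM * sqrt(Ne) * 39.37
Step 1: sqrt(Ne) = sqrt(12) = 3.4641
Step 2: TM * sqrt(Ne) = 3.4 * 3.4641 = 11.7779
Step 3: TPM = 11.7779 * 39.37 = 464 twists/m

464 twists/m


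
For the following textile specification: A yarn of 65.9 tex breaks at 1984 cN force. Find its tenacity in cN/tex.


Formula: Tenacity = Breaking force / Linear density
Tenacity = 1984 cN / 65.9 tex
Tenacity = 30.11 cN/tex

30.11 cN/tex


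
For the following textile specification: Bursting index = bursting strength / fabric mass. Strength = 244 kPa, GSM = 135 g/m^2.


Formula: Bursting Index = Bursting Strength / Fabric GSM
BI = 244 kPa / 135 g/m^2
BI = 1.807 kPa/(g/m^2)

1.807 kPa/(g/m^2)


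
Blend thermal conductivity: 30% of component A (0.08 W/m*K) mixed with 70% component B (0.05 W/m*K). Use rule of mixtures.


Formula: Blend property = (fraction_A * property_A) + (fraction_B * property_B)
Step 1: Contribution A = 30/100 * 0.08 W/m*K = 0.024 W/m*K
Step 2: Contribution B = 70/100 * 0.05 W/m*K = 0.035 W/m*K
Step 3: Blend thermal conductivity = 0.024 + 0.035 = 0.059 W/m*K

0.059 W/m*K


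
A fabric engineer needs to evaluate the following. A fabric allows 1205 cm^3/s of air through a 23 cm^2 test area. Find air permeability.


Formula: Air Permeability = Airflow / Test Area
AP = 1205 cm^3/s / 23 cm^2
AP = 52.4 cm^3/s/cm^2

52.4 cm^3/s/cm^2


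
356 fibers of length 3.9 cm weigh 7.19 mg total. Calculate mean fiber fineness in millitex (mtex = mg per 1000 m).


Formula: fineness (mtex) = mass (mg) / total length (km) = (mass_mg / total_length_m) * 1000
Step 1: Convert fiber length: 3.9 cm = 0.039 m
Step 2: Total fiber length = 356 * 0.039 = 13.884 m
Step 3: Linear density = 7.19 mg / 13.884 m = 0.5179 mg/m
Step 4: fineness = 0.5179 * 1000 = 517.9 mtex

517.9 mtex


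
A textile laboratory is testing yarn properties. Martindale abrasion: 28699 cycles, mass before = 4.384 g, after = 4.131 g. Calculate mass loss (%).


Formula: Mass loss% = ((m_before - m_after) / m_before) * 100
Step 1: Mass loss = 4.384 - 4.131 = 0.253 g
Step 2: Ratio = 0.253 / 4.384 = 0.0577099
Step 3: Mass loss% = 0.0577099 * 100 = 5.77099% ≈ 5.77%

5.77%


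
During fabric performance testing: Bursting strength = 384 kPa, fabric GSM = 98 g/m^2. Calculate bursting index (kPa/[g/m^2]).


Formula: Bursting Index = Bursting Strength / Fabric GSM
BI = 384 kPa / 98 g/m^2
BI = 3.918 kPa/(g/m^2)

3.918 kPa/(g/m^2)


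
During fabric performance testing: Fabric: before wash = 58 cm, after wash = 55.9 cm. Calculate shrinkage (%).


Formula: Shrinkage% = ((L_before - L_after) / L_before) * 100
Step 1: Shrinkage = 58 - 55.9 = 2.1 cm
Step 2: Shrinkage% = (2.1 / 58) * 100
Step 3: Shrinkage% = 0.036207 * 100 = 3.6207% ≈ 3.6%

3.6%


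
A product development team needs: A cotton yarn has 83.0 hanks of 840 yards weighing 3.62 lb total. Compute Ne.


Formula: Ne = hanks / mass_lb
Substituting: Ne = 83.0 / 3.62
Ne = 22.9

22.9 Ne


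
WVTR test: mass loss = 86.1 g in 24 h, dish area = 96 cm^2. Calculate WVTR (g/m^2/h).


Formula: WVTR = mass_loss / (area * time)
Step 1: Convert area: 96 cm^2 = 0.0096 m^2
Step 2: WVTR = 86.1 g / (0.0096 m^2 * 24 h)
Step 3: WVTR = 86.1 / 0.2304 = 373.7 g/m^2/h

373.7 g/m^2/h


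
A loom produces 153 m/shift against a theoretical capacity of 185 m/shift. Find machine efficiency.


Formula: Efficiency% = (Actual output / Theoretical output) * 100
Efficiency% = (153 / 185) * 100
Efficiency% = 0.827027 * 100 = 82.7027% ≈ 82.7%

82.7%


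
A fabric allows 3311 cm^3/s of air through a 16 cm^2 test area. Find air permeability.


Formula: Air Permeability = Airflow / Test Area
AP = 3311 cm^3/s / 16 cm^2
AP = 206.9 cm^3/s/cm^2

206.9 cm^3/s/cm^2


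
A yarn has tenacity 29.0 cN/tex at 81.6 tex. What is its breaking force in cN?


Formula: Breaking force = Tenacity * Linear density
F = 29.0 cN/tex * 81.6 tex
F = 2366.40 cN

2366.40 cN


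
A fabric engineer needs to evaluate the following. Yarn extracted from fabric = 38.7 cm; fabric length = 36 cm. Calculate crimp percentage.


Formula: Crimp% = ((L_yarn - L_fabric) / L_fabric) * 100
Step 1: Extension = 38.7 - 36 = 2.7 cm
Step 2: Crimp% = (2.7 / 36) * 100
Step 3: Crimp% = 0.075 * 100 = 7.5%

7.5%


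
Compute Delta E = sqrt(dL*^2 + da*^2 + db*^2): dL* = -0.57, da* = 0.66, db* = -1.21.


Formula: Delta E = sqrt(dL*^2 + da*^2 + db*^2)
Step 1: dL*^2 = (-0.57)^2 = 0.3249
Step 2: da*^2 = 0.66^2 = 0.4356
Step 3: db*^2 = (-1.21)^2 = 1.4641
Step 4: Sum = 0.3249 + 0.4356 + 1.4641 = 2.2246
Step 5: Delta E = sqrt(2.2246) = 1.49

1.49 Delta E


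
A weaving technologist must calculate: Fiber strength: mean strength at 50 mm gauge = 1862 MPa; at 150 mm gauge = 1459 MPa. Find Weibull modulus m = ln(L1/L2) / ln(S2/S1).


Formula: m = ln(L1/L2) / ln(S2/S1)
Step 1: ln(L1/L2) = ln(50/150) = -1.09861
Step 2: S2/S1 = 1459/1862 = 0.78357
Step 3: ln(S2/S1) = ln(0.78357) = -0.24389
Step 4: m = -1.09861 / -0.24389 = 4.50

4.50 (Weibull m)


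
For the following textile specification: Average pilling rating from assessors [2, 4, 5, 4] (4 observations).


Formula: Mean = sum / count
Sum = 2 + 4 + 5 + 4 = 15
Mean = 15 / 4 = 3.8

3.8


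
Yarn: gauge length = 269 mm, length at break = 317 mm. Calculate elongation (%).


Formula: Elongation (%) = ((L_break - L0) / L0) * 100
Step 1: Extension = 317 - 269 = 48 mm
Step 2: Elongation = (48 / 269) * 100
Step 3: Elongation = 0.178439 * 100 = 17.8439% ≈ 17.8%

17.8%


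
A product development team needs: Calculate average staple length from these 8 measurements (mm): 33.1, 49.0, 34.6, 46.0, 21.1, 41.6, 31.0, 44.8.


Formula: Mean = sum of lengths / count
Sum = 33.1 + 49.0 + 34.6 + 46.0 + 21.1 + 41.6 + 31.0 + 44.8
Sum = 301.2 mm
Mean = 301.2 / 8 = 37.65 mm

37.65 mm


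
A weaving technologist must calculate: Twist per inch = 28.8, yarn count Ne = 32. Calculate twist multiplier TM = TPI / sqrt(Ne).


Formula: TM = TPI / sqrt(Ne)
Step 1: sqrt(Ne) = sqrt(32) = 5.6569
Step 2: TM = 28.8 / 5.6569 = 5.09

5.09 TM


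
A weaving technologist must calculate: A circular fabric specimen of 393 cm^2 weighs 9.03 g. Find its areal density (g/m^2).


Formula: GSM = mass_g / area_m2
Step 1: Convert area: 393 cm^2 = 393 / 10000 = 0.0393 m^2
Step 2: GSM = 9.03 g / 0.0393 m^2 = 229.8 g/m^2

229.8 g/m^2


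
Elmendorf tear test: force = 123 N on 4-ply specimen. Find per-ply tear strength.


Formula: Per-ply strength = Total force / Number of plies
Per-ply = 123 N / 4
Per-ply = 30.75 N

30.75 N


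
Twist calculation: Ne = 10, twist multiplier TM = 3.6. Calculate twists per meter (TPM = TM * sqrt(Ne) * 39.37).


Formula: TPM = TM * sqrt(Ne) * 39.37
Step 1: sqrt(Ne) = sqrt(10) = 3.1623
Step 2: TM * sqrt(Ne) = 3.6 * 3.1623 = 11.3843
Step 3: TPM = 11.3843 * 39.37 = 448 twists/m

448 twists/m


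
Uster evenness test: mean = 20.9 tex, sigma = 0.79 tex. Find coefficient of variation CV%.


Formula: CV% = (standard deviation / mean) * 100
Step 1: Ratio = 0.79 / 20.9 = 0.037799
Step 2: CV% = 0.037799 * 100 = 3.7799% ≈ 3.8%

3.8%


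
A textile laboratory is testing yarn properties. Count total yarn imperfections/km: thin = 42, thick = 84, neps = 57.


Formula: Total = thin places + thick places + neps
Total = 42 + 84 + 57
Total = 183 imperfections/km

183 imperfections/km


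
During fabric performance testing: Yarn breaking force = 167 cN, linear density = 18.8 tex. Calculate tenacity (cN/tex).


Formula: Tenacity = Breaking force / Linear density
Tenacity = 167 cN / 18.8 tex
Tenacity = 8.88 cN/tex

8.88 cN/tex


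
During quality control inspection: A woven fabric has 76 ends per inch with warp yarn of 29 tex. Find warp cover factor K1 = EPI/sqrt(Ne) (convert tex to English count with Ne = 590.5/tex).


Formula: K1 = EPI / sqrt(Ne), with Ne = 590.5 / tex_warp
Step 1: Ne = 590.5 / 29 = 20.362
Step 2: sqrt(Ne) = sqrt(20.362) = 4.5124
Step 3: K1 = 76 / 4.5124 = 16.8

16.8


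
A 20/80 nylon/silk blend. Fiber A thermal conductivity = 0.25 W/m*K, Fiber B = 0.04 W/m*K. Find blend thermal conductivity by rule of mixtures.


Formula: Blend property = (fraction_A * property_A) + (fraction_B * property_B)
Step 1: Contribution A = 20/100 * 0.25 W/m*K = 0.05 W/m*K
Step 2: Contribution B = 80/100 * 0.04 W/m*K = 0.032 W/m*K
Step 3: Blend thermal conductivity = 0.05 + 0.032 = 0.082 W/m*K

0.082 W/m*K


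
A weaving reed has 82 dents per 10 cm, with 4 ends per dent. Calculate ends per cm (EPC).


Formula: EPC = (dents per 10 cm * ends per dent) / 10
Step 1: Total ends per 10 cm = 82 * 4 = 328
Step 2: EPC = 328 / 10 = 32.8 ends/cm

32.8 ends/cm


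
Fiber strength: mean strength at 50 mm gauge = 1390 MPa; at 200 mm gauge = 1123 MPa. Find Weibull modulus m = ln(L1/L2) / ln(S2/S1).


Formula: m = ln(L1/L2) / ln(S2/S1)
Step 1: ln(L1/L2) = ln(50/200) = -1.38629
Step 2: S2/S1 = 1123/1390 = 0.80791
Step 3: ln(S2/S1) = ln(0.80791) = -0.21330
Step 4: m = -1.38629 / -0.21330 = 6.50

6.50 (Weibull m)


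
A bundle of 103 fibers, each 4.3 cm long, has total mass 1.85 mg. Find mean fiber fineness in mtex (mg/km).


Formula: fineness (mtex) = mass (mg) / total length (km) = (mass_mg / total_length_m) * 1000
Step 1: Convert fiber length: 4.3 cm = 0.043 m
Step 2: Total fiber length = 103 * 0.043 = 4.429 m
Step 3: Linear density = 1.85 mg / 4.429 m = 0.4177 mg/m
Step 4: fineness = 0.4177 * 1000 = 417.7 mtex

417.7 mtex


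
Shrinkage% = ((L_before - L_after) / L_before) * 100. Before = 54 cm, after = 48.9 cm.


Formula: Shrinkage% = ((L_before - L_after) / L_before) * 100
Step 1: Shrinkage = 54 - 48.9 = 5.1 cm
Step 2: Shrinkage% = (5.1 / 54) * 100
Step 3: Shrinkage% = 0.094444 * 100 = 9.4444% ≈ 9.4%

9.4%


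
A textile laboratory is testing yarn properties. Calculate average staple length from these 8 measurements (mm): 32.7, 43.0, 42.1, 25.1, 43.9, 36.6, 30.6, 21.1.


Formula: Mean = sum of lengths / count
Sum = 32.7 + 43.0 + 42.1 + 25.1 + 43.9 + 36.6 + 30.6 + 21.1
Sum = 275.1 mm
Mean = 275.1 / 8 = 34.39 mm

34.39 mm


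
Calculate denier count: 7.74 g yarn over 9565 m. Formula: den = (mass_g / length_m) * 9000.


Formula: den = (mass_g / length_m) * 9000
Substituting: den = (7.74 / 9565) * 9000
Intermediate: 7.74 / 9565 = 0.0008092 g/m
den = 0.0008092 * 9000 = 7.3 denier

7.3 denier


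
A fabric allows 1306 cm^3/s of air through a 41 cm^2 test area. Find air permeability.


Formula: Air Permeability = Airflow / Test Area
AP = 1306 cm^3/s / 41 cm^2
AP = 31.9 cm^3/s/cm^2

31.9 cm^3/s/cm^2


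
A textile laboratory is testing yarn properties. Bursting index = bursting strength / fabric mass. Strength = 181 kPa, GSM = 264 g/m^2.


Formula: Bursting Index = Bursting Strength / Fabric GSM
BI = 181 kPa / 264 g/m^2
BI = 0.686 kPa/(g/m^2)

0.686 kPa/(g/m^2)


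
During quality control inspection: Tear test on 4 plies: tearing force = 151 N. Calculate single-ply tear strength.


Formula: Per-ply strength = Total force / Number of plies
Per-ply = 151 N / 4
Per-ply = 37.75 N

37.75 N


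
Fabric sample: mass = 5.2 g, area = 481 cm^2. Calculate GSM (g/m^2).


Formula: GSM = mass_g / area_m2
Step 1: Convert area: 481 cm^2 = 481 / 10000 = 0.0481 m^2
Step 2: GSM = 5.2 g / 0.0481 m^2 = 108.1 g/m^2

108.1 g/m^2


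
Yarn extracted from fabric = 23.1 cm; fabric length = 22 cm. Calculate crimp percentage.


Formula: Crimp% = ((L_yarn - L_fabric) / L_fabric) * 100
Step 1: Extension = 23.1 - 22 = 1.1 cm
Step 2: Crimp% = (1.1 / 22) * 100
Step 3: Crimp% = 0.05 * 100 = 5.0%

5.0%


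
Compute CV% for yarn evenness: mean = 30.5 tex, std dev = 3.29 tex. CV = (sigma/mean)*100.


Formula: CV% = (standard deviation / mean) * 100
Step 1: Ratio = 3.29 / 30.5 = 0.107869
Step 2: CV% = 0.107869 * 100 = 10.7869% ≈ 10.8%

10.8%


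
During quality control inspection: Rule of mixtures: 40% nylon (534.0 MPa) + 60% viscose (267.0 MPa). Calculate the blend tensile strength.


Formula: Blend property = (fraction_A * property_A) + (fraction_B * property_B)
Step 1: Contribution A = 40/100 * 534.0 MPa = 213.6 MPa
Step 2: Contribution B = 60/100 * 267.0 MPa = 160.2 MPa
Step 3: Blend tensile strength = 213.6 + 160.2 = 373.8 MPa

373.8 MPa


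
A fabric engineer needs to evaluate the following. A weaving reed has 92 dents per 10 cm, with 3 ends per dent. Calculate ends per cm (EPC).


Formula: EPC = (dents per 10 cm * ends per dent) / 10
Step 1: Total ends per 10 cm = 92 * 3 = 276
Step 2: EPC = 276 / 10 = 27.6 ends/cm

27.6 ends/cm


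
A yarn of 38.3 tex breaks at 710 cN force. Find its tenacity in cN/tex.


Formula: Tenacity = Breaking force / Linear density
Tenacity = 710 cN / 38.3 tex
Tenacity = 18.54 cN/tex

18.54 cN/tex


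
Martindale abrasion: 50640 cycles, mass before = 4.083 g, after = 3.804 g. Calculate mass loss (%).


Formula: Mass loss% = ((m_before - m_after) / m_before) * 100
Step 1: Mass loss = 4.083 - 3.804 = 0.279 g
Step 2: Ratio = 0.279 / 4.083 = 0.0683321
Step 3: Mass loss% = 0.0683321 * 100 = 6.83321% ≈ 6.83%

6.83%


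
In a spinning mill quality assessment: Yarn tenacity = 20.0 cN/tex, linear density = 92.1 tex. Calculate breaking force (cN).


Formula: Breaking force = Tenacity * Linear density
F = 20.0 cN/tex * 92.1 tex
F = 1842.00 cN

1842.00 cN


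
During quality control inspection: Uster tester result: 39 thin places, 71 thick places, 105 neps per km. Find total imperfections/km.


Formula: Total = thin places + thick places + neps
Total = 39 + 71 + 105
Total = 215 imperfections/km

215 imperfections/km


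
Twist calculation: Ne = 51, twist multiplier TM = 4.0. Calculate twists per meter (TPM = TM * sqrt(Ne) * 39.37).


Formula: TPM = TM * sqrt(Ne) * 39.37
Step 1: sqrt(Ne) = sqrt(51) = 7.1414
Step 2: TM * sqrt(Ne) = 4.0 * 7.1414 = 28.5656
Step 3: TPM = 28.5656 * 39.37 = 1125 twists/m

1125 twists/m


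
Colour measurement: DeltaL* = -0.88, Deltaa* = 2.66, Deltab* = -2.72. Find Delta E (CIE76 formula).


Formula: Delta E = sqrt(dL*^2 + da*^2 + db*^2)
Step 1: dL*^2 = (-0.88)^2 = 0.7744
Step 2: da*^2 = 2.66^2 = 7.0756
Step 3: db*^2 = (-2.72)^2 = 7.3984
Step 4: Sum = 0.7744 + 7.0756 + 7.3984 = 15.2484
Step 5: Delta E = sqrt(15.2484) = 3.9

3.9 Delta E


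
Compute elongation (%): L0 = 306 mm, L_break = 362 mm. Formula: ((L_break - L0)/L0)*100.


Formula: Elongation (%) = ((L_break - L0) / L0) * 100
Step 1: Extension = 362 - 306 = 56 mm
Step 2: Elongation = (56 / 306) * 100
Step 3: Elongation = 0.183007 * 100 = 18.3007% ≈ 18.3%

18.3%


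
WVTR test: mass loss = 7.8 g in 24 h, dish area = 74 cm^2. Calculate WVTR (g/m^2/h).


Formula: WVTR = mass_loss / (area * time)
Step 1: Convert area: 74 cm^2 = 0.0074 m^2
Step 2: WVTR = 7.8 g / (0.0074 m^2 * 24 h)
Step 3: WVTR = 7.8 / 0.1776 = 43.9 g/m^2/h

43.9 g/m^2/h


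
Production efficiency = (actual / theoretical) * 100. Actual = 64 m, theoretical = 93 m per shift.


Formula: Efficiency% = (Actual output / Theoretical output) * 100
Efficiency% = (64 / 93) * 100
Efficiency% = 0.688172 * 100 = 68.8172% ≈ 68.8%

68.8%


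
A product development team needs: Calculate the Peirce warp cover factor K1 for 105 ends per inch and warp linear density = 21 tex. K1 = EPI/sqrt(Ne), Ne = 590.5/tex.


Formula: K1 = EPI / sqrt(Ne), with Ne = 590.5 / tex_warp
Step 1: Ne = 590.5 / 21 = 28.119
Step 2: sqrt(Ne) = sqrt(28.119) = 5.3027
Step 3: K1 = 105 / 5.3027 = 19.8

19.8


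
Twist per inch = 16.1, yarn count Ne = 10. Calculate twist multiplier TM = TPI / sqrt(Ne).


Formula: TM = TPI / sqrt(Ne)
Step 1: sqrt(Ne) = sqrt(10) = 3.1623
Step 2: TM = 16.1 / 3.1623 = 5.09

5.09 TM


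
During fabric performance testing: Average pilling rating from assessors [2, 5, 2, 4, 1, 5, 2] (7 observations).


Formula: Mean = sum / count
Sum = 2 + 5 + 2 + 4 + 1 + 5 + 2 = 21
Mean = 21 / 7 = 3.0

3.0


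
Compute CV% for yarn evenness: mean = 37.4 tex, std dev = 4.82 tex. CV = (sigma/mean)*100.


Formula: CV% = (standard deviation / mean) * 100
Step 1: Ratio = 4.82 / 37.4 = 0.128877
Step 2: CV% = 0.128877 * 100 = 12.8877% ≈ 12.9%

12.9%


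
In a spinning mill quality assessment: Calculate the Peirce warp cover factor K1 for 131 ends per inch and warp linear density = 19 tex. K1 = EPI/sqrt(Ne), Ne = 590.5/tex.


Formula: K1 = EPI / sqrt(Ne), with Ne = 590.5 / tex_warp
Step 1: Ne = 590.5 / 19 = 31.079
Step 2: sqrt(Ne) = sqrt(31.079) = 5.5749
Step 3: K1 = 131 / 5.5749 = 23.5

23.5


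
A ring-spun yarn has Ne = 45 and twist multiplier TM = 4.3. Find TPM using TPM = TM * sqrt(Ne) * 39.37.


Formula: TPM = TM * sqrt(Ne) * 39.37
Step 1: sqrt(Ne) = sqrt(45) = 6.7082
Step 2: TM * sqrt(Ne) = 4.3 * 6.7082 = 28.8453
Step 3: TPM = 28.8453 * 39.37 = 1136 twists/m

1136 twists/m


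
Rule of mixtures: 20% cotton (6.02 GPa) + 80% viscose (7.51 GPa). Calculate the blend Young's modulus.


Formula: Blend property = (fraction_A * property_A) + (fraction_B * property_B)
Step 1: Contribution A = 20/100 * 6.02 GPa = 1.204 GPa
Step 2: Contribution B = 80/100 * 7.51 GPa = 6.008 GPa
Step 3: Blend Young's modulus = 1.204 + 6.008 = 7.212 GPa

7.212 GPa


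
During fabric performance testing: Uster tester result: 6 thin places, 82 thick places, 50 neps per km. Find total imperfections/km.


Formula: Total = thin places + thick places + neps
Total = 6 + 82 + 50
Total = 138 imperfections/km

138 imperfections/km


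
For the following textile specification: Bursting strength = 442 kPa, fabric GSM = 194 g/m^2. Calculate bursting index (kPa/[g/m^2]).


Formula: Bursting Index = Bursting Strength / Fabric GSM
BI = 442 kPa / 194 g/m^2
BI = 2.278 kPa/(g/m^2)

2.278 kPa/(g/m^2)


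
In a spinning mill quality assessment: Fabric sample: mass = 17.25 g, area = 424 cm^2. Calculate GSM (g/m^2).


Formula: GSM = mass_g / area_m2
Step 1: Convert area: 424 cm^2 = 424 / 10000 = 0.0424 m^2
Step 2: GSM = 17.25 g / 0.0424 m^2 = 406.8 g/m^2

406.8 g/m^2


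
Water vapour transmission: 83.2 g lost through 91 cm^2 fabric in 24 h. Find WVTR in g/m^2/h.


Formula: WVTR = mass_loss / (area * time)
Step 1: Convert area: 91 cm^2 = 0.0091 m^2
Step 2: WVTR = 83.2 g / (0.0091 m^2 * 24 h)
Step 3: WVTR = 83.2 / 0.2184 = 381.0 g/m^2/h

381.0 g/m^2/h


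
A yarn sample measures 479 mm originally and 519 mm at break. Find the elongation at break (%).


Formula: Elongation (%) = ((L_break - L0) / L0) * 100
Step 1: Extension = 519 - 479 = 40 mm
Step 2: Elongation = (40 / 479) * 100
Step 3: Elongation = 0.083507 * 100 = 8.3507% ≈ 8.4%

8.4%


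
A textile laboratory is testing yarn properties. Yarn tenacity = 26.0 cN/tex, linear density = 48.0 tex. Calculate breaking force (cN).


Formula: Breaking force = Tenacity * Linear density
F = 26.0 cN/tex * 48.0 tex
F = 1248.00 cN

1248.00 cN


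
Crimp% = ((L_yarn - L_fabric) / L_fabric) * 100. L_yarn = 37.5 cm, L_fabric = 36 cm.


Formula: Crimp% = ((L_yarn - L_fabric) / L_fabric) * 100
Step 1: Extension = 37.5 - 36 = 1.5 cm
Step 2: Crimp% = (1.5 / 36) * 100
Step 3: Crimp% = 0.041667 * 100 = 4.1667% ≈ 4.2%

4.2%


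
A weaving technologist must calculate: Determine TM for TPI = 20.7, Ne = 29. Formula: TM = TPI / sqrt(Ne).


Formula: TM = TPI / sqrt(Ne)
Step 1: sqrt(Ne) = sqrt(29) = 5.3852
Step 2: TM = 20.7 / 5.3852 = 3.84

3.84 TM


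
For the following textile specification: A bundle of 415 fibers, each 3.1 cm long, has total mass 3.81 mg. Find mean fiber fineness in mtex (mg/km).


Formula: fineness (mtex) = mass (mg) / total length (km) = (mass_mg / total_length_m) * 1000
Step 1: Convert fiber length: 3.1 cm = 0.031 m
Step 2: Total fiber length = 415 * 0.031 = 12.865 m
Step 3: Linear density = 3.81 mg / 12.865 m = 0.2962 mg/m
Step 4: fineness = 0.2962 * 1000 = 296.2 mtex

296.2 mtex


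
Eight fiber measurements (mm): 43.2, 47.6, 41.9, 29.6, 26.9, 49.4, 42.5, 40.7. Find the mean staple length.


Formula: Mean = sum of lengths / count
Sum = 43.2 + 47.6 + 41.9 + 29.6 + 26.9 + 49.4 + 42.5 + 40.7
Sum = 321.8 mm
Mean = 321.8 / 8 = 40.23 mm

40.23 mm


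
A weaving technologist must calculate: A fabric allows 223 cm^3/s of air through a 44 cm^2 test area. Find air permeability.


Formula: Air Permeability = Airflow / Test Area
AP = 223 cm^3/s / 44 cm^2
AP = 5.1 cm^3/s/cm^2

5.1 cm^3/s/cm^2


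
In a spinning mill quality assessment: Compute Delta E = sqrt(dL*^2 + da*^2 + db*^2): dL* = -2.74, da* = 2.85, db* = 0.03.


Formula: Delta E = sqrt(dL*^2 + da*^2 + db*^2)
Step 1: dL*^2 = (-2.74)^2 = 7.5076
Step 2: da*^2 = 2.85^2 = 8.1225
Step 3: db*^2 = 0.03^2 = 0.0009
Step 4: Sum = 7.5076 + 8.1225 + 0.0009 = 15.631
Step 5: Delta E = sqrt(15.631) = 3.95

3.95 Delta E


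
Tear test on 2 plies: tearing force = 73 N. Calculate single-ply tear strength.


Formula: Per-ply strength = Total force / Number of plies
Per-ply = 73 N / 2
Per-ply = 36.5 N

36.5 N


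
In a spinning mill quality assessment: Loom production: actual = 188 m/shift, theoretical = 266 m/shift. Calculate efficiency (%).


Formula: Efficiency% = (Actual output / Theoretical output) * 100
Efficiency% = (188 / 266) * 100
Efficiency% = 0.706767 * 100 = 70.6767% ≈ 70.7%

70.7%


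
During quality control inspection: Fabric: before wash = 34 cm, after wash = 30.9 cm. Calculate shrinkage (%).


Formula: Shrinkage% = ((L_before - L_after) / L_before) * 100
Step 1: Shrinkage = 34 - 30.9 = 3.1 cm
Step 2: Shrinkage% = (3.1 / 34) * 100
Step 3: Shrinkage% = 0.091176 * 100 = 9.1176% ≈ 9.1%

9.1%


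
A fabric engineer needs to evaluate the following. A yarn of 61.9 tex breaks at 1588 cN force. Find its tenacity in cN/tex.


Formula: Tenacity = Breaking force / Linear density
Tenacity = 1588 cN / 61.9 tex
Tenacity = 25.65 cN/tex

25.65 cN/tex


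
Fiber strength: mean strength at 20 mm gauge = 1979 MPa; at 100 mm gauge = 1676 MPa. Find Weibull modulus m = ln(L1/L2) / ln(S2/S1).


Formula: m = ln(L1/L2) / ln(S2/S1)
Step 1: ln(L1/L2) = ln(20/100) = -1.60944
Step 2: S2/S1 = 1676/1979 = 0.84689
Step 3: ln(S2/S1) = ln(0.84689) = -0.16618
Step 4: m = -1.60944 / -0.16618 = 9.68

9.68 (Weibull m)


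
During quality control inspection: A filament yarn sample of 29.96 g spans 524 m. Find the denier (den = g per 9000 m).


Formula: den = (mass_g / length_m) * 9000
Substituting: den = (29.96 / 524) * 9000
Intermediate: 29.96 / 524 = 0.05717557 g/m
den = 0.05717557 * 9000 = 514.6 denier

514.6 denier


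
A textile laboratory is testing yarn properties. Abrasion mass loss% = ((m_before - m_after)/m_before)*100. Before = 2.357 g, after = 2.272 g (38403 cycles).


Formula: Mass loss% = ((m_before - m_after) / m_before) * 100
Step 1: Mass loss = 2.357 - 2.272 = 0.085 g
Step 2: Ratio = 0.085 / 2.357 = 0.0360628
Step 3: Mass loss% = 0.0360628 * 100 = 3.60628% ≈ 3.61%

3.61%


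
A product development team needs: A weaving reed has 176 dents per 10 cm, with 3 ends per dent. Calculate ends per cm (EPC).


Formula: EPC = (dents per 10 cm * ends per dent) / 10
Step 1: Total ends per 10 cm = 176 * 3 = 528
Step 2: EPC = 528 / 10 = 52.8 ends/cm

52.8 ends/cm


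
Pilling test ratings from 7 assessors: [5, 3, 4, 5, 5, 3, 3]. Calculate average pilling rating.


Formula: Mean = sum / count
Sum = 5 + 3 + 4 + 5 + 5 + 3 + 3 = 28
Mean = 28 / 7 = 4.0

4.0


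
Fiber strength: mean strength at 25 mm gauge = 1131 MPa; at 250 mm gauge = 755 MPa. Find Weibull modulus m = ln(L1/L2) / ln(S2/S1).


Formula: m = ln(L1/L2) / ln(S2/S1)
Step 1: ln(L1/L2) = ln(25/250) = -2.30259
Step 2: S2/S1 = 755/1131 = 0.66755
Step 3: ln(S2/S1) = ln(0.66755) = -0.40414
Step 4: m = -2.30259 / -0.40414 = 5.70

5.70 (Weibull m)


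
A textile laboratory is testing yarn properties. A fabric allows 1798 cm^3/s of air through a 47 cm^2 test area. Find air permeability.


Formula: Air Permeability = Airflow / Test Area
AP = 1798 cm^3/s / 47 cm^2
AP = 38.3 cm^3/s/cm^2

38.3 cm^3/s/cm^2


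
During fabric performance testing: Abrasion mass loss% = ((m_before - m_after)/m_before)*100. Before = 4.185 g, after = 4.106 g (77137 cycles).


Formula: Mass loss% = ((m_before - m_after) / m_before) * 100
Step 1: Mass loss = 4.185 - 4.106 = 0.079 g
Step 2: Ratio = 0.079 / 4.185 = 0.0188769
Step 3: Mass loss% = 0.0188769 * 100 = 1.88769% ≈ 1.89%

1.89%


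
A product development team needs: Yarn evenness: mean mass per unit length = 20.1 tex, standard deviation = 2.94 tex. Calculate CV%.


Formula: CV% = (standard deviation / mean) * 100
Step 1: Ratio = 2.94 / 20.1 = 0.146269
Step 2: CV% = 0.146269 * 100 = 14.6269% ≈ 14.6%

14.6%


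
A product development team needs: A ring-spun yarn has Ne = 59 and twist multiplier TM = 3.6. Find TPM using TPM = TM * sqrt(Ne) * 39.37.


Formula: TPM = TM * sqrt(Ne) * 39.37
Step 1: sqrt(Ne) = sqrt(59) = 7.6811
Step 2: TM * sqrt(Ne) = 3.6 * 7.6811 = 27.652
Step 3: TPM = 27.652 * 39.37 = 1089 twists/m

1089 twists/m


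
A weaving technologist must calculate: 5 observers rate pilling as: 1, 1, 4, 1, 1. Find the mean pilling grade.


Formula: Mean = sum / count
Sum = 1 + 1 + 4 + 1 + 1 = 8
Mean = 8 / 5 = 1.6

1.6


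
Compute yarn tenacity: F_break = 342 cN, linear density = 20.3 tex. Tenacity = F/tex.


Formula: Tenacity = Breaking force / Linear density
Tenacity = 342 cN / 20.3 tex
Tenacity = 16.85 cN/tex

16.85 cN/tex


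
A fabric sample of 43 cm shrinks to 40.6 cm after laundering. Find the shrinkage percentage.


Formula: Shrinkage% = ((L_before - L_after) / L_before) * 100
Step 1: Shrinkage = 43 - 40.6 = 2.4 cm
Step 2: Shrinkage% = (2.4 / 43) * 100
Step 3: Shrinkage% = 0.055814 * 100 = 5.5814% ≈ 5.6%

5.6%


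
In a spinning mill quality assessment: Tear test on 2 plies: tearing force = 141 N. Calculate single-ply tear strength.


Formula: Per-ply strength = Total force / Number of plies
Per-ply = 141 N / 2
Per-ply = 70.5 N

70.5 N


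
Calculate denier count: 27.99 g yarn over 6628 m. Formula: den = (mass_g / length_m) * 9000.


Formula: den = (mass_g / length_m) * 9000
Substituting: den = (27.99 / 6628) * 9000
Intermediate: 27.99 / 6628 = 0.00422299 g/m
den = 0.00422299 * 9000 = 38.0 denier

38.0 denier


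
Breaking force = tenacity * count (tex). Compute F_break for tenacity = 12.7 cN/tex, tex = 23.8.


Formula: Breaking force = Tenacity * Linear density
F = 12.7 cN/tex * 23.8 tex
F = 302.26 cN

302.26 cN


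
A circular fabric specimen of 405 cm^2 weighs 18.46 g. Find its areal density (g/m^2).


Formula: GSM = mass_g / area_m2
Step 1: Convert area: 405 cm^2 = 405 / 10000 = 0.0405 m^2
Step 2: GSM = 18.46 g / 0.0405 m^2 = 455.8 g/m^2

455.8 g/m^2


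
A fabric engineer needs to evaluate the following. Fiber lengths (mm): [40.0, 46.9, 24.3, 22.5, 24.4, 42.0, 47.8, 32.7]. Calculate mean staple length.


Formula: Mean = sum of lengths / count
Sum = 40.0 + 46.9 + 24.3 + 22.5 + 24.4 + 42.0 + 47.8 + 32.7
Sum = 280.6 mm
Mean = 280.6 / 8 = 35.08 mm

35.08 mm


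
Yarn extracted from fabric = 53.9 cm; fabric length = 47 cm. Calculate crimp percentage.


Formula: Crimp% = ((L_yarn - L_fabric) / L_fabric) * 100
Step 1: Extension = 53.9 - 47 = 6.9 cm
Step 2: Crimp% = (6.9 / 47) * 100
Step 3: Crimp% = 0.146809 * 100 = 14.6809% ≈ 14.7%

14.7%


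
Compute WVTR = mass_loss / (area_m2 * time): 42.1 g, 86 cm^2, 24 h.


Formula: WVTR = mass_loss / (area * time)
Step 1: Convert area: 86 cm^2 = 0.0086 m^2
Step 2: WVTR = 42.1 g / (0.0086 m^2 * 24 h)
Step 3: WVTR = 42.1 / 0.2064 = 204.0 g/m^2/h

204.0 g/m^2/h


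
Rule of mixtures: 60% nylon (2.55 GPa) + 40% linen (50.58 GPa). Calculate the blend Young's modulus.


Formula: Blend property = (fraction_A * property_A) + (fraction_B * property_B)
Step 1: Contribution A = 60/100 * 2.55 GPa = 1.53 GPa
Step 2: Contribution B = 40/100 * 50.58 GPa = 20.232 GPa
Step 3: Blend Young's modulus = 1.53 + 20.232 = 21.762 GPa

21.762 GPa


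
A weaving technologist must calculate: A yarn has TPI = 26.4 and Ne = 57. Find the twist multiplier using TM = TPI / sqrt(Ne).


Formula: TM = TPI / sqrt(Ne)
Step 1: sqrt(Ne) = sqrt(57) = 7.5498
Step 2: TM = 26.4 / 7.5498 = 3.50

3.50 TM


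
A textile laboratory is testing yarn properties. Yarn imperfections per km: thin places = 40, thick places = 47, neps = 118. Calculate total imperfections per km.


Formula: Total = thin places + thick places + neps
Total = 40 + 47 + 118
Total = 205 imperfections/km

205 imperfections/km


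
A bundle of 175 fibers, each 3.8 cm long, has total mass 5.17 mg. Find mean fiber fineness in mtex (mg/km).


Formula: fineness (mtex) = mass (mg) / total length (km) = (mass_mg / total_length_m) * 1000
Step 1: Convert fiber length: 3.8 cm = 0.038 m
Step 2: Total fiber length = 175 * 0.038 = 6.65 m
Step 3: Linear density = 5.17 mg / 6.65 m = 0.7774 mg/m
Step 4: fineness = 0.7774 * 1000 = 777.4 mtex

777.4 mtex


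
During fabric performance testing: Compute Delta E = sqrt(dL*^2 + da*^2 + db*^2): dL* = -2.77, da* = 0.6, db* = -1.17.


Formula: Delta E = sqrt(dL*^2 + da*^2 + db*^2)
Step 1: dL*^2 = (-2.77)^2 = 7.6729
Step 2: da*^2 = 0.6^2 = 0.36
Step 3: db*^2 = (-1.17)^2 = 1.3689
Step 4: Sum = 7.6729 + 0.36 + 1.3689 = 9.4018
Step 5: Delta E = sqrt(9.4018) = 3.07

3.07 Delta E


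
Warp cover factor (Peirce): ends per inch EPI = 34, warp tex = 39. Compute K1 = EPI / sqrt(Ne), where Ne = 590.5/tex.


Formula: K1 = EPI / sqrt(Ne), with Ne = 590.5 / tex_warp
Step 1: Ne = 590.5 / 39 = 15.141
Step 2: sqrt(Ne) = sqrt(15.141) = 3.8911
Step 3: K1 = 34 / 3.8911 = 8.7

8.7


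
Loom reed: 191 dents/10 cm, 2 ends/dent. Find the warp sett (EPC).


Formula: EPC = (dents per 10 cm * ends per dent) / 10
Step 1: Total ends per 10 cm = 191 * 2 = 382
Step 2: EPC = 382 / 10 = 38.2 ends/cm

38.2 ends/cm


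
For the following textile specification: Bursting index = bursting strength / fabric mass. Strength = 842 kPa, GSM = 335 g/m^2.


Formula: Bursting Index = Bursting Strength / Fabric GSM
BI = 842 kPa / 335 g/m^2
BI = 2.513 kPa/(g/m^2)

2.513 kPa/(g/m^2)


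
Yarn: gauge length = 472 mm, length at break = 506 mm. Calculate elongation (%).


Formula: Elongation (%) = ((L_break - L0) / L0) * 100
Step 1: Extension = 506 - 472 = 34 mm
Step 2: Elongation = (34 / 472) * 100
Step 3: Elongation = 0.072034 * 100 = 7.2034% ≈ 7.2%

7.2%
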